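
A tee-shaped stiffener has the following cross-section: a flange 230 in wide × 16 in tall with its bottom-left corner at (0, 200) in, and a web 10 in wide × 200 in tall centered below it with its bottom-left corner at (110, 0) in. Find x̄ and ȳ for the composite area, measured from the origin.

Part | A | x̄ᵢ | ȳᵢ | A·x̄ᵢ | A·ȳᵢ
web | 2000.00 | 115.00 | 100.00 | 230000.00 | 200000.00
flange | 3680.00 | 115.00 | 208.00 | 423200.00 | 765440.00
Σ | 5680.00 |  |  | 653200.00 | 965440.00
x̄ = 653200.00 / 5680.00 = 115.00 in
ȳ = 965440.00 / 5680.00 = 169.97 in

x̄ = 115.00 in, ȳ = 169.97 in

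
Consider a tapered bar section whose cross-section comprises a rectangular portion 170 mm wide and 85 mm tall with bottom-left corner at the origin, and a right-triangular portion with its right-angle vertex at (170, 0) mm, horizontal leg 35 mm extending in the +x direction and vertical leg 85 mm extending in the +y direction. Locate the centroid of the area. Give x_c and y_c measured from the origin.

rectangular portion: A = 170 × 85 = 14450.00, centroid at (85.00, 42.50).
triangular portion: A = ½·35·85 = 1487.50, centroid at (181.67, 28.33).
ΣA = 15937.50 mm²
ΣAx_c = (14450.00)(85.00) + (1487.50)(181.67) = 1498479.17 mm³
ΣAy_c = (14450.00)(42.50) + (1487.50)(28.33) = 656270.83 mm³
x_c = 1498479.17 / 15937.50 = 94.02 mm
y_c = 656270.83 / 15937.50 = 41.18 mm

x_c = 94.02 mm, y_c = 41.18 mm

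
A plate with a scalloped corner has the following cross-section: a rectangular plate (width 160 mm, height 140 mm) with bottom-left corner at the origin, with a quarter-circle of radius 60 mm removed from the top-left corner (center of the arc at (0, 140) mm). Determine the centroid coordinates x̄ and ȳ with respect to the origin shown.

x̄ = 87.88 mm, ȳ = 63.57 mm

Part | A | x̄ᵢ | ȳᵢ | A·x̄ᵢ | A·ȳᵢ
plate | 22400.00 | 80.00 | 70.00 | 1792000.00 | 1568000.00
removed quarter-circle | -2827.43 | 25.46 | 114.54 | -72000.00 | -323840.67
Σ | 19572.57 |  |  | 1720000.00 | 1244159.33
x̄ = 1720000.00 / 19572.57 = 87.88 mm
ȳ = 1244159.33 / 19572.57 = 63.57 mm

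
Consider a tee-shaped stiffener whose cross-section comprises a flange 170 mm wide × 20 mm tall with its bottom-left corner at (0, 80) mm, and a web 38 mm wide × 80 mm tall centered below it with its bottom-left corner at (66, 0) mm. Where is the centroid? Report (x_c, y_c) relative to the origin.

x_c = 85.00 mm, y_c = 66.40 mm

web: A = 38 × 80 = 3040.00, centroid at (85.00, 40.00).
flange: A = 170 × 20 = 3400.00, centroid at (85.00, 90.00).
ΣA = 6440.00 mm², ΣAx_c = 547400.00 mm³, ΣAy_c = 427600.00 mm³.
x_c = 547400.00/6440.00 = 85.00 mm; y_c = 427600.00/6440.00 = 66.40 mm.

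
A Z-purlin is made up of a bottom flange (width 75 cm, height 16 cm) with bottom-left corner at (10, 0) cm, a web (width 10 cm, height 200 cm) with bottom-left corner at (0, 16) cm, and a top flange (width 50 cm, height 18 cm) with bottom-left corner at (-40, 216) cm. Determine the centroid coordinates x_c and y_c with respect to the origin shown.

bottom flange: A = 75 × 16 = 1200.00, centroid at (47.50, 8.00).
web: A = 10 × 200 = 2000.00, centroid at (5.00, 116.00).
top flange: A = 50 × 18 = 900.00, centroid at (-15.00, 225.00).
ΣA = 4100.00 cm², ΣAx_c = 53500.00 cm³, ΣAy_c = 444100.00 cm³.
x_c = 53500.00/4100.00 = 13.05 cm; y_c = 444100.00/4100.00 = 108.32 cm.

x_c = 13.05 cm, y_c = 108.32 cm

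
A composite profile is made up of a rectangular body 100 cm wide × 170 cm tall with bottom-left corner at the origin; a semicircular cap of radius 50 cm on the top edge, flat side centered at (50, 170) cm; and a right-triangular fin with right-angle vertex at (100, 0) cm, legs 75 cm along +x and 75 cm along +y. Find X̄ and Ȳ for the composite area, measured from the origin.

rectangular body: A = 100 × 170 = 17000.00, centroid at (50.00, 85.00).
semicircular top: A = ½π·50² = 3926.99, centroid at (50.00, 191.22).
triangular fin: A = ½·75·75 = 2812.50, centroid at (125.00, 25.00).
ΣA = 23739.49 cm², ΣAX̄ = 1397912.04 cm³, ΣAȲ = 2266234.27 cm³.
X̄ = 1397912.04/23739.49 = 58.89 cm; Ȳ = 2266234.27/23739.49 = 95.46 cm.

X̄ = 58.89 cm, Ȳ = 95.46 cm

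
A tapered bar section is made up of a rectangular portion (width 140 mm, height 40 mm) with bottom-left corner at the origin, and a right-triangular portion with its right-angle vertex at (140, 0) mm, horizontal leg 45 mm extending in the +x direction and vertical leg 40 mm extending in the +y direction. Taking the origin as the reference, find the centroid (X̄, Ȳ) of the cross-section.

rectangular portion: A = 140 × 40 = 5600.00, centroid at (70.00, 20.00).
triangular portion: A = ½·45·40 = 900.00, centroid at (155.00, 13.33).
ΣA = 6500.00 mm²
ΣAX̄ = (5600.00)(70.00) + (900.00)(155.00) = 531500.00 mm³
ΣAȲ = (5600.00)(20.00) + (900.00)(13.33) = 124000.00 mm³
X̄ = 531500.00 / 6500.00 = 81.77 mm
Ȳ = 124000.00 / 6500.00 = 19.08 mm

X̄ = 81.77 mm, Ȳ = 19.08 mm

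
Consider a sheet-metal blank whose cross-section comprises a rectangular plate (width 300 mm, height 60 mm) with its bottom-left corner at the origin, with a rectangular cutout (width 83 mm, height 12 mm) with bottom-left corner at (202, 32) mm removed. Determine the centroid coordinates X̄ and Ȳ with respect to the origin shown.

Part | A | x̄ᵢ | ȳᵢ | A·x̄ᵢ | A·ȳᵢ
plate | 18000.00 | 150.00 | 30.00 | 2700000.00 | 540000.00
hole | -996.00 | 243.50 | 38.00 | -242526.00 | -37848.00
Σ | 17004.00 |  |  | 2457474.00 | 502152.00
X̄ = 2457474.00 / 17004.00 = 144.52 mm
Ȳ = 502152.00 / 17004.00 = 29.53 mm

X̄ = 144.52 mm, Ȳ = 29.53 mm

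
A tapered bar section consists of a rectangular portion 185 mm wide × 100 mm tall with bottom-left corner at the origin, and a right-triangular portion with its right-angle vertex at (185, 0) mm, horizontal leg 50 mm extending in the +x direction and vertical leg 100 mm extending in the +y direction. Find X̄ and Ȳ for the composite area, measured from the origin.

X̄ = 105.50 mm, Ȳ = 48.02 mm

rectangular portion: A = 185 × 100 = 18500.00, centroid at (92.50, 50.00).
triangular portion: A = ½·50·100 = 2500.00, centroid at (201.67, 33.33).
ΣA = 21000.00 mm²
ΣAX̄ = (18500.00)(92.50) + (2500.00)(201.67) = 2215416.67 mm³
ΣAȲ = (18500.00)(50.00) + (2500.00)(33.33) = 1008333.33 mm³
X̄ = 2215416.67 / 21000.00 = 105.50 mm
Ȳ = 1008333.33 / 21000.00 = 48.02 mm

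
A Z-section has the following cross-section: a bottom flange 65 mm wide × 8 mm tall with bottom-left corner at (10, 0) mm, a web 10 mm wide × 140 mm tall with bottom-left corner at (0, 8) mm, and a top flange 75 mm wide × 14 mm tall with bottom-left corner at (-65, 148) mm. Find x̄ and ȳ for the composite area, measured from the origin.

Part | A | x̄ᵢ | ȳᵢ | A·x̄ᵢ | A·ȳᵢ
bottom flange | 520.00 | 42.50 | 4.00 | 22100.00 | 2080.00
web | 1400.00 | 5.00 | 78.00 | 7000.00 | 109200.00
top flange | 1050.00 | -27.50 | 155.00 | -28875.00 | 162750.00
Σ | 2970.00 |  |  | 225.00 | 274030.00
x̄ = 225.00 / 2970.00 = 0.08 mm
ȳ = 274030.00 / 2970.00 = 92.27 mm

x̄ = 0.08 mm, ȳ = 92.27 mm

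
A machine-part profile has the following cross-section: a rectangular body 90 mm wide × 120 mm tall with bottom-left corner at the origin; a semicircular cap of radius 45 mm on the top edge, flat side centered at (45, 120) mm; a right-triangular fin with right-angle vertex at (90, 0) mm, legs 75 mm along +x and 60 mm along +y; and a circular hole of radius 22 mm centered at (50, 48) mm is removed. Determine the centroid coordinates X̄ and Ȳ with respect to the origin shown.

X̄ = 55.19 mm, Ȳ = 72.23 mm

rectangular body: A = 90 × 120 = 10800.00, centroid at (45.00, 60.00).
semicircular top: A = ½π·45² = 3180.86, centroid at (45.00, 139.10).
triangular fin: A = ½·75·60 = 2250.00, centroid at (115.00, 20.00).
hole: A = −π·22² = -1520.53, centroid at (50.00, 48.00).
ΣA = 14710.33 mm²
ΣAX̄ = (10800.00)(45.00) + (3180.86)(45.00) + (2250.00)(115.00) + (-1520.53)(50.00) = 811862.27 mm³
ΣAȲ = (10800.00)(60.00) + (3180.86)(139.10) + (2250.00)(20.00) + (-1520.53)(48.00) = 1062468.03 mm³
X̄ = 811862.27 / 14710.33 = 55.19 mm
Ȳ = 1062468.03 / 14710.33 = 72.23 mm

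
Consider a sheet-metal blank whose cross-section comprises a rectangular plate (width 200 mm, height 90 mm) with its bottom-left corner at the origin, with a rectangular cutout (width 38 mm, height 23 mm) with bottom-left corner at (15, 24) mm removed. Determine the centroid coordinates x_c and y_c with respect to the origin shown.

plate: A = 200 × 90 = 18000.00, centroid at (100.00, 45.00).
hole: A = −(38 × 23) = -874.00, centroid at (34.00, 35.50).
ΣA = 17126.00 mm²
ΣAx_c = (18000.00)(100.00) + (-874.00)(34.00) = 1770284.00 mm³
ΣAy_c = (18000.00)(45.00) + (-874.00)(35.50) = 778973.00 mm³
x_c = 1770284.00 / 17126.00 = 103.37 mm
y_c = 778973.00 / 17126.00 = 45.48 mm

x_c = 103.37 mm, y_c = 45.48 mm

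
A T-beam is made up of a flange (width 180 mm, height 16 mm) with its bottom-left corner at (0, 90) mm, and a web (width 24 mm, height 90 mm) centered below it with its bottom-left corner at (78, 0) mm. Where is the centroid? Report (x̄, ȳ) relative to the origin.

web: A = 24 × 90 = 2160.00, centroid at (90.00, 45.00).
flange: A = 180 × 16 = 2880.00, centroid at (90.00, 98.00).
ΣA = 5040.00 mm²
ΣAx̄ = (2160.00)(90.00) + (2880.00)(90.00) = 453600.00 mm³
ΣAȳ = (2160.00)(45.00) + (2880.00)(98.00) = 379440.00 mm³
x̄ = 453600.00 / 5040.00 = 90.00 mm
ȳ = 379440.00 / 5040.00 = 75.29 mm

x̄ = 90.00 mm, ȳ = 75.29 mm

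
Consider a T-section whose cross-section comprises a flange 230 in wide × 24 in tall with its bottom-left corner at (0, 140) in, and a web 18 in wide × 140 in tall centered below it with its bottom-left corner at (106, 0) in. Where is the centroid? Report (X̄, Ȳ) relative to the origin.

web: A = 18 × 140 = 2520.00, centroid at (115.00, 70.00).
flange: A = 230 × 24 = 5520.00, centroid at (115.00, 152.00).
ΣA = 8040.00 in², ΣAX̄ = 924600.00 in³, ΣAȲ = 1015440.00 in³.
X̄ = 924600.00/8040.00 = 115.00 in; Ȳ = 1015440.00/8040.00 = 126.30 in.

X̄ = 115.00 in, Ȳ = 126.30 in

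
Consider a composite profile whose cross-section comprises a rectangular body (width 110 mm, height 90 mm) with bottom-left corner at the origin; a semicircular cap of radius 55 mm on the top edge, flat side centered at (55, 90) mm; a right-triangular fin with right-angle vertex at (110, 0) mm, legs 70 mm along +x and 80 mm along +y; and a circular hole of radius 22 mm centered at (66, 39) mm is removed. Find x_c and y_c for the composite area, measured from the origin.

Part | A | x̄ᵢ | ȳᵢ | A·x̄ᵢ | A·ȳᵢ
rectangular body | 9900.00 | 55.00 | 45.00 | 544500.00 | 445500.00
semicircular top | 4751.66 | 55.00 | 113.34 | 261341.24 | 538565.97
triangular fin | 2800.00 | 133.33 | 26.67 | 373333.33 | 74666.67
hole | -1520.53 | 66.00 | 39.00 | -100355.04 | -59300.70
Σ | 15931.13 |  |  | 1078819.54 | 999431.93
x_c = 1078819.54 / 15931.13 = 67.72 mm
y_c = 999431.93 / 15931.13 = 62.73 mm

x_c = 67.72 mm, y_c = 62.73 mm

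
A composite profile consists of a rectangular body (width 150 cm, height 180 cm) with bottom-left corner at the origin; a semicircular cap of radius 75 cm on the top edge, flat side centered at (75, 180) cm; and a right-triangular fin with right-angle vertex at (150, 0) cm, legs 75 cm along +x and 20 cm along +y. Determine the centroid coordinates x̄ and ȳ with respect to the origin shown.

x̄ = 77.05 cm, ȳ = 117.71 cm

Part | A | x̄ᵢ | ȳᵢ | A·x̄ᵢ | A·ȳᵢ
rectangular body | 27000.00 | 75.00 | 90.00 | 2025000.00 | 2430000.00
semicircular top | 8835.73 | 75.00 | 211.83 | 662679.70 | 1871681.28
triangular fin | 750.00 | 175.00 | 6.67 | 131250.00 | 5000.00
Σ | 36585.73 |  |  | 2818929.70 | 4306681.28
x̄ = 2818929.70 / 36585.73 = 77.05 cm
ȳ = 4306681.28 / 36585.73 = 117.71 cm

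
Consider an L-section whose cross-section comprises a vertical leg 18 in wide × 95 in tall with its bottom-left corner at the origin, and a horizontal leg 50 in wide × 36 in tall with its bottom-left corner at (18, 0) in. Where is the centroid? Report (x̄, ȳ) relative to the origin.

x̄ = 26.44 in, ȳ = 32.37 in

vertical leg: A = 18 × 95 = 1710.00, centroid at (9.00, 47.50).
horizontal leg: A = 50 × 36 = 1800.00, centroid at (43.00, 18.00).
ΣA = 3510.00 in², ΣAx̄ = 92790.00 in³, ΣAȳ = 113625.00 in³.
x̄ = 92790.00/3510.00 = 26.44 in; ȳ = 113625.00/3510.00 = 32.37 in.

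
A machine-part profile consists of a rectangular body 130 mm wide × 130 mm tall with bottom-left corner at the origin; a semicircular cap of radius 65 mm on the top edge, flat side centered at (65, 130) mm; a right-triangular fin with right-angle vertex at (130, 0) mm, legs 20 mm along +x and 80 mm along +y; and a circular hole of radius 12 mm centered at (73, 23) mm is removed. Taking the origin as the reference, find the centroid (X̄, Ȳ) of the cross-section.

X̄ = 67.25 mm, Ȳ = 90.24 mm

rectangular body: A = 130 × 130 = 16900.00, centroid at (65.00, 65.00).
semicircular top: A = ½π·65² = 6636.61, centroid at (65.00, 157.59).
triangular fin: A = ½·20·80 = 800.00, centroid at (136.67, 26.67).
hole: A = −π·12² = -452.39, centroid at (73.00, 23.00).
ΣA = 23884.23 mm², ΣAX̄ = 1606188.85 mm³, ΣAȲ = 2155271.59 mm³.
X̄ = 1606188.85/23884.23 = 67.25 mm; Ȳ = 2155271.59/23884.23 = 90.24 mm.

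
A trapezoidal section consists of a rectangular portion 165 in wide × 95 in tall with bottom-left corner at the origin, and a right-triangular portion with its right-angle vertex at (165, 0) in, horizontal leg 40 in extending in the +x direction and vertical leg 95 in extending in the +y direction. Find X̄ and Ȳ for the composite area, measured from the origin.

rectangular portion: A = 165 × 95 = 15675.00, centroid at (82.50, 47.50).
triangular portion: A = ½·40·95 = 1900.00, centroid at (178.33, 31.67).
ΣA = 17575.00 in²
ΣAX̄ = (15675.00)(82.50) + (1900.00)(178.33) = 1632020.83 in³
ΣAȲ = (15675.00)(47.50) + (1900.00)(31.67) = 804729.17 in³
X̄ = 1632020.83 / 17575.00 = 92.86 in
Ȳ = 804729.17 / 17575.00 = 45.79 in

X̄ = 92.86 in, Ȳ = 45.79 in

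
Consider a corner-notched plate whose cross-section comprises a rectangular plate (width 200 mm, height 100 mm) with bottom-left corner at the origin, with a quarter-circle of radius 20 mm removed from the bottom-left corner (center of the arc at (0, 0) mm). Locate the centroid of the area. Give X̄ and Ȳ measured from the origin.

X̄ = 101.46 mm, Ȳ = 50.66 mm

Part | A | x̄ᵢ | ȳᵢ | A·x̄ᵢ | A·ȳᵢ
plate | 20000.00 | 100.00 | 50.00 | 2000000.00 | 1000000.00
removed quarter-circle | -314.16 | 8.49 | 8.49 | -2666.67 | -2666.67
Σ | 19685.84 |  |  | 1997333.33 | 997333.33
X̄ = 1997333.33 / 19685.84 = 101.46 mm
Ȳ = 997333.33 / 19685.84 = 50.66 mm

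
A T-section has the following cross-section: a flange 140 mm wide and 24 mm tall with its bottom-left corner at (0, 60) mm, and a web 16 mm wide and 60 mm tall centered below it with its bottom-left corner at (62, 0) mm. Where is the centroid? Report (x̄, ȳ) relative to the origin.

web: A = 16 × 60 = 960.00, centroid at (70.00, 30.00).
flange: A = 140 × 24 = 3360.00, centroid at (70.00, 72.00).
ΣA = 4320.00 mm²
ΣAx̄ = (960.00)(70.00) + (3360.00)(70.00) = 302400.00 mm³
ΣAȳ = (960.00)(30.00) + (3360.00)(72.00) = 270720.00 mm³
x̄ = 302400.00 / 4320.00 = 70.00 mm
ȳ = 270720.00 / 4320.00 = 62.67 mm

x̄ = 70.00 mm, ȳ = 62.67 mm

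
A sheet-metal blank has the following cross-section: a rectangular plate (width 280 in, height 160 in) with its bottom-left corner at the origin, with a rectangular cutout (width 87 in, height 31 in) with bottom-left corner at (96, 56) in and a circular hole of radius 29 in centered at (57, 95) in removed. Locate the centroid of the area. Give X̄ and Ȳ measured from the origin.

plate: A = 280 × 160 = 44800.00, centroid at (140.00, 80.00).
hole 1: A = −(87 × 31) = -2697.00, centroid at (139.50, 71.50).
hole 2: A = −π·29² = -2642.08, centroid at (57.00, 95.00).
ΣA = 39460.92 in², ΣAX̄ = 5745169.97 in³, ΣAȲ = 3140166.95 in³.
X̄ = 5745169.97/39460.92 = 145.59 in; Ȳ = 3140166.95/39460.92 = 79.58 in.

X̄ = 145.59 in, Ȳ = 79.58 in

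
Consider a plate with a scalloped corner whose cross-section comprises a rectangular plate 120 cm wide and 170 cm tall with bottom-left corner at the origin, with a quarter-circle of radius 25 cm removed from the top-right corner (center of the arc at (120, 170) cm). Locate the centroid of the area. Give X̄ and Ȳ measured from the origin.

plate: A = 120 × 170 = 20400.00, centroid at (60.00, 85.00).
removed quarter-circle: A = −¼π·25² = -490.87, centroid at (109.39, 159.39).
ΣA = 19909.13 cm²
ΣAX̄ = (20400.00)(60.00) + (-490.87)(109.39) = 1170303.47 cm³
ΣAȲ = (20400.00)(85.00) + (-490.87)(159.39) = 1655759.78 cm³
X̄ = 1170303.47 / 19909.13 = 58.78 cm
Ȳ = 1655759.78 / 19909.13 = 83.17 cm

X̄ = 58.78 cm, Ȳ = 83.17 cm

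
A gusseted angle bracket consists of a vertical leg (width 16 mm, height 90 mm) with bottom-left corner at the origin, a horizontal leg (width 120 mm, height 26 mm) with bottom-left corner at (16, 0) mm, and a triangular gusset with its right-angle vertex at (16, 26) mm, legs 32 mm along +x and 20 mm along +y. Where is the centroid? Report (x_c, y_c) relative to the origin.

x_c = 52.70 mm, y_c = 23.73 mm

Part | A | x̄ᵢ | ȳᵢ | A·x̄ᵢ | A·ȳᵢ
vertical leg | 1440.00 | 8.00 | 45.00 | 11520.00 | 64800.00
horizontal leg | 3120.00 | 76.00 | 13.00 | 237120.00 | 40560.00
gusset | 320.00 | 26.67 | 32.67 | 8533.33 | 10453.33
Σ | 4880.00 |  |  | 257173.33 | 115813.33
x_c = 257173.33 / 4880.00 = 52.70 mm
y_c = 115813.33 / 4880.00 = 23.73 mm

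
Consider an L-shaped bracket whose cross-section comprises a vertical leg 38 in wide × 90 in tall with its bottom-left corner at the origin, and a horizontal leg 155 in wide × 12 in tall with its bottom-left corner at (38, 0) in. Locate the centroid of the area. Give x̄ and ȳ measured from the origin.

vertical leg: A = 38 × 90 = 3420.00, centroid at (19.00, 45.00).
horizontal leg: A = 155 × 12 = 1860.00, centroid at (115.50, 6.00).
ΣA = 5280.00 in², ΣAx̄ = 279810.00 in³, ΣAȳ = 165060.00 in³.
x̄ = 279810.00/5280.00 = 52.99 in; ȳ = 165060.00/5280.00 = 31.26 in.

x̄ = 52.99 in, ȳ = 31.26 in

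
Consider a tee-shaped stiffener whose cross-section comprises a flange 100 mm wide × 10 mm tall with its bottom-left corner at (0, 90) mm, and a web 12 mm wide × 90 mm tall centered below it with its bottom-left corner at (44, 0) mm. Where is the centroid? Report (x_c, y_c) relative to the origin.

x_c = 50.00 mm, y_c = 69.04 mm

Part | A | x̄ᵢ | ȳᵢ | A·x̄ᵢ | A·ȳᵢ
web | 1080.00 | 50.00 | 45.00 | 54000.00 | 48600.00
flange | 1000.00 | 50.00 | 95.00 | 50000.00 | 95000.00
Σ | 2080.00 |  |  | 104000.00 | 143600.00
x_c = 104000.00 / 2080.00 = 50.00 mm
y_c = 143600.00 / 2080.00 = 69.04 mm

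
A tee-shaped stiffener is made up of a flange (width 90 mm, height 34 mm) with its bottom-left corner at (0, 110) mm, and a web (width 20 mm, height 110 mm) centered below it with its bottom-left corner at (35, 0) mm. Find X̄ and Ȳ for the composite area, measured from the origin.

X̄ = 45.00 mm, Ȳ = 96.89 mm

Part | A | x̄ᵢ | ȳᵢ | A·x̄ᵢ | A·ȳᵢ
web | 2200.00 | 45.00 | 55.00 | 99000.00 | 121000.00
flange | 3060.00 | 45.00 | 127.00 | 137700.00 | 388620.00
Σ | 5260.00 |  |  | 236700.00 | 509620.00
X̄ = 236700.00 / 5260.00 = 45.00 mm
Ȳ = 509620.00 / 5260.00 = 96.89 mm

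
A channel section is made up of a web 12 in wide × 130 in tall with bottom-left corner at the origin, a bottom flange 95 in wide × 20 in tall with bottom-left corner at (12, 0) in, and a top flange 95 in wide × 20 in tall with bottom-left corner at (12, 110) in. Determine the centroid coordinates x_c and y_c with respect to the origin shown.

Part | A | x̄ᵢ | ȳᵢ | A·x̄ᵢ | A·ȳᵢ
web | 1560.00 | 6.00 | 65.00 | 9360.00 | 101400.00
bottom flange | 1900.00 | 59.50 | 10.00 | 113050.00 | 19000.00
top flange | 1900.00 | 59.50 | 120.00 | 113050.00 | 228000.00
Σ | 5360.00 |  |  | 235460.00 | 348400.00
x_c = 235460.00 / 5360.00 = 43.93 in
y_c = 348400.00 / 5360.00 = 65.00 in

x_c = 43.93 in, y_c = 65.00 in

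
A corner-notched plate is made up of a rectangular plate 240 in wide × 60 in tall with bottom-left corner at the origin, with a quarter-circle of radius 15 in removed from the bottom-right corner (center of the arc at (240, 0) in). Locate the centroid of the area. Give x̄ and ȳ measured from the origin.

x̄ = 118.59 in, ȳ = 30.29 in

plate: A = 240 × 60 = 14400.00, centroid at (120.00, 30.00).
removed quarter-circle: A = −¼π·15² = -176.71, centroid at (233.63, 6.37).
ΣA = 14223.29 in²
ΣAx̄ = (14400.00)(120.00) + (-176.71)(233.63) = 1686713.50 in³
ΣAȳ = (14400.00)(30.00) + (-176.71)(6.37) = 430875.00 in³
x̄ = 1686713.50 / 14223.29 = 118.59 in
ȳ = 430875.00 / 14223.29 = 30.29 in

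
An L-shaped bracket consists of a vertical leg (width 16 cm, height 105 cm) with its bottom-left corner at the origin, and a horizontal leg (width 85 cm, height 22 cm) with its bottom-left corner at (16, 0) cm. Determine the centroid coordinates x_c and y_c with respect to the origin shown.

Part | A | x̄ᵢ | ȳᵢ | A·x̄ᵢ | A·ȳᵢ
vertical leg | 1680.00 | 8.00 | 52.50 | 13440.00 | 88200.00
horizontal leg | 1870.00 | 58.50 | 11.00 | 109395.00 | 20570.00
Σ | 3550.00 |  |  | 122835.00 | 108770.00
x_c = 122835.00 / 3550.00 = 34.60 cm
y_c = 108770.00 / 3550.00 = 30.64 cm

x_c = 34.60 cm, y_c = 30.64 cm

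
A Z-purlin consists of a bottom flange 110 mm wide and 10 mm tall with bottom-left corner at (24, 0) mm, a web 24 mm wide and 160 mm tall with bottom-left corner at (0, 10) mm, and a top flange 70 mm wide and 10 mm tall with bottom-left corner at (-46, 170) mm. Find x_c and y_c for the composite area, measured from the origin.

bottom flange: A = 110 × 10 = 1100.00, centroid at (79.00, 5.00).
web: A = 24 × 160 = 3840.00, centroid at (12.00, 90.00).
top flange: A = 70 × 10 = 700.00, centroid at (-11.00, 175.00).
ΣA = 5640.00 mm²
ΣAx_c = (1100.00)(79.00) + (3840.00)(12.00) + (700.00)(-11.00) = 125280.00 mm³
ΣAy_c = (1100.00)(5.00) + (3840.00)(90.00) + (700.00)(175.00) = 473600.00 mm³
x_c = 125280.00 / 5640.00 = 22.21 mm
y_c = 473600.00 / 5640.00 = 83.97 mm

x_c = 22.21 mm, y_c = 83.97 mm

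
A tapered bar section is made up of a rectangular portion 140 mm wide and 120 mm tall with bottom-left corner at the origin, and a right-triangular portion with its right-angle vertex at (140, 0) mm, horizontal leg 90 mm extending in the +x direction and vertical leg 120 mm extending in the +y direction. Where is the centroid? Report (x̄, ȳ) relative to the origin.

Part | A | x̄ᵢ | ȳᵢ | A·x̄ᵢ | A·ȳᵢ
rectangular portion | 16800.00 | 70.00 | 60.00 | 1176000.00 | 1008000.00
triangular portion | 5400.00 | 170.00 | 40.00 | 918000.00 | 216000.00
Σ | 22200.00 |  |  | 2094000.00 | 1224000.00
x̄ = 2094000.00 / 22200.00 = 94.32 mm
ȳ = 1224000.00 / 22200.00 = 55.14 mm

x̄ = 94.32 mm, ȳ = 55.14 mm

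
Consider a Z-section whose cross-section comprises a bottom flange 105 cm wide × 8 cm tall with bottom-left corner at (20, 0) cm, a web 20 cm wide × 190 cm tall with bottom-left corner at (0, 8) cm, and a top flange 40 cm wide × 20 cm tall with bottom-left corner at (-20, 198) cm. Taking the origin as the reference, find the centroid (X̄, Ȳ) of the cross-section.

X̄ = 18.18 cm, Ȳ = 103.15 cm

bottom flange: A = 105 × 8 = 840.00, centroid at (72.50, 4.00).
web: A = 20 × 190 = 3800.00, centroid at (10.00, 103.00).
top flange: A = 40 × 20 = 800.00, centroid at (0.00, 208.00).
ΣA = 5440.00 cm², ΣAX̄ = 98900.00 cm³, ΣAȲ = 561160.00 cm³.
X̄ = 98900.00/5440.00 = 18.18 cm; Ȳ = 561160.00/5440.00 = 103.15 cm.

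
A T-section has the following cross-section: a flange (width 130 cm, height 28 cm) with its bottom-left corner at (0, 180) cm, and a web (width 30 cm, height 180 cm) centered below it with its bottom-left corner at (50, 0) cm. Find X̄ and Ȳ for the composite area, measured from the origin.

web: A = 30 × 180 = 5400.00, centroid at (65.00, 90.00).
flange: A = 130 × 28 = 3640.00, centroid at (65.00, 194.00).
ΣA = 9040.00 cm², ΣAX̄ = 587600.00 cm³, ΣAȲ = 1192160.00 cm³.
X̄ = 587600.00/9040.00 = 65.00 cm; Ȳ = 1192160.00/9040.00 = 131.88 cm.

X̄ = 65.00 cm, Ȳ = 131.88 cm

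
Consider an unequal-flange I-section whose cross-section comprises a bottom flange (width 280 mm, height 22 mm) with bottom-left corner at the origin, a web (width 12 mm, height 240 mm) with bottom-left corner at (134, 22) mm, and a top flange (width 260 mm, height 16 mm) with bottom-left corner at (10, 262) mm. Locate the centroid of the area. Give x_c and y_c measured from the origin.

x_c = 140.00 mm, y_c = 121.21 mm

Part | A | x̄ᵢ | ȳᵢ | A·x̄ᵢ | A·ȳᵢ
bottom flange | 6160.00 | 140.00 | 11.00 | 862400.00 | 67760.00
web | 2880.00 | 140.00 | 142.00 | 403200.00 | 408960.00
top flange | 4160.00 | 140.00 | 270.00 | 582400.00 | 1123200.00
Σ | 13200.00 |  |  | 1848000.00 | 1599920.00
x_c = 1848000.00 / 13200.00 = 140.00 mm
y_c = 1599920.00 / 13200.00 = 121.21 mm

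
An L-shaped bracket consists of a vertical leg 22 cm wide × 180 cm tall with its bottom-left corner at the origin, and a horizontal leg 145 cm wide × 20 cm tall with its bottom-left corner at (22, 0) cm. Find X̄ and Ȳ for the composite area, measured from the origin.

X̄ = 46.30 cm, Ȳ = 56.18 cm

Part | A | x̄ᵢ | ȳᵢ | A·x̄ᵢ | A·ȳᵢ
vertical leg | 3960.00 | 11.00 | 90.00 | 43560.00 | 356400.00
horizontal leg | 2900.00 | 94.50 | 10.00 | 274050.00 | 29000.00
Σ | 6860.00 |  |  | 317610.00 | 385400.00
X̄ = 317610.00 / 6860.00 = 46.30 cm
Ȳ = 385400.00 / 6860.00 = 56.18 cm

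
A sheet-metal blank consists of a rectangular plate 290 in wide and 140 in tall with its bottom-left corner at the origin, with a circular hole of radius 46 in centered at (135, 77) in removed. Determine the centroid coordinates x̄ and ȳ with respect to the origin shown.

plate: A = 290 × 140 = 40600.00, centroid at (145.00, 70.00).
hole: A = −π·46² = -6647.61, centroid at (135.00, 77.00).
ΣA = 33952.39 in²
ΣAx̄ = (40600.00)(145.00) + (-6647.61)(135.00) = 4989572.64 in³
ΣAȳ = (40600.00)(70.00) + (-6647.61)(77.00) = 2330134.03 in³
x̄ = 4989572.64 / 33952.39 = 146.96 in
ȳ = 2330134.03 / 33952.39 = 68.63 in

x̄ = 146.96 in, ȳ = 68.63 in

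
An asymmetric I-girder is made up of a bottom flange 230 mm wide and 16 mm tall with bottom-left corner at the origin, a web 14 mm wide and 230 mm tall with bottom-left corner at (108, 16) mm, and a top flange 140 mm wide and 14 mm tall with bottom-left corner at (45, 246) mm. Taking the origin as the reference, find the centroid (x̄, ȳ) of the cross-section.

Part | A | x̄ᵢ | ȳᵢ | A·x̄ᵢ | A·ȳᵢ
bottom flange | 3680.00 | 115.00 | 8.00 | 423200.00 | 29440.00
web | 3220.00 | 115.00 | 131.00 | 370300.00 | 421820.00
top flange | 1960.00 | 115.00 | 253.00 | 225400.00 | 495880.00
Σ | 8860.00 |  |  | 1018900.00 | 947140.00
x̄ = 1018900.00 / 8860.00 = 115.00 mm
ȳ = 947140.00 / 8860.00 = 106.90 mm

x̄ = 115.00 mm, ȳ = 106.90 mm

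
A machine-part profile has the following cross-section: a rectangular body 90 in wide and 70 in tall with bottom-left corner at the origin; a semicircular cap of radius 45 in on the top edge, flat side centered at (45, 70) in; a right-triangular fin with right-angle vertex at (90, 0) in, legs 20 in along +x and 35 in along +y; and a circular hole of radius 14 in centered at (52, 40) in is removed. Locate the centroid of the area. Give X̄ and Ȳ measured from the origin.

Part | A | x̄ᵢ | ȳᵢ | A·x̄ᵢ | A·ȳᵢ
rectangular body | 6300.00 | 45.00 | 35.00 | 283500.00 | 220500.00
semicircular top | 3180.86 | 45.00 | 89.10 | 143138.82 | 283410.38
triangular fin | 350.00 | 96.67 | 11.67 | 33833.33 | 4083.33
hole | -615.75 | 52.00 | 40.00 | -32019.11 | -24630.09
Σ | 9215.11 |  |  | 428453.04 | 483363.63
X̄ = 428453.04 / 9215.11 = 46.49 in
Ȳ = 483363.63 / 9215.11 = 52.45 in

X̄ = 46.49 in, Ȳ = 52.45 in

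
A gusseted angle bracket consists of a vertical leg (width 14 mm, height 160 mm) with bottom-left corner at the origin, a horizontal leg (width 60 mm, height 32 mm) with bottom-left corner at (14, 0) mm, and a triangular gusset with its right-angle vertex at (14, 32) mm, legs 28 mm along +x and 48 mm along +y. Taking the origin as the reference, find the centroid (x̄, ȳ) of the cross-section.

Part | A | x̄ᵢ | ȳᵢ | A·x̄ᵢ | A·ȳᵢ
vertical leg | 2240.00 | 7.00 | 80.00 | 15680.00 | 179200.00
horizontal leg | 1920.00 | 44.00 | 16.00 | 84480.00 | 30720.00
gusset | 672.00 | 23.33 | 48.00 | 15680.00 | 32256.00
Σ | 4832.00 |  |  | 115840.00 | 242176.00
x̄ = 115840.00 / 4832.00 = 23.97 mm
ȳ = 242176.00 / 4832.00 = 50.12 mm

x̄ = 23.97 mm, ȳ = 50.12 mm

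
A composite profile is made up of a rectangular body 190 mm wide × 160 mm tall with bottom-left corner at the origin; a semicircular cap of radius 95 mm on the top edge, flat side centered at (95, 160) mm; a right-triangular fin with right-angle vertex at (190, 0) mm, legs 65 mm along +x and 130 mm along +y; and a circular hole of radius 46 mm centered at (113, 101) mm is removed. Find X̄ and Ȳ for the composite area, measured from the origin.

Part | A | x̄ᵢ | ȳᵢ | A·x̄ᵢ | A·ȳᵢ
rectangular body | 30400.00 | 95.00 | 80.00 | 2888000.00 | 2432000.00
semicircular top | 14176.44 | 95.00 | 200.32 | 1346761.50 | 2839813.23
triangular fin | 4225.00 | 211.67 | 43.33 | 894291.67 | 183083.33
hole | -6647.61 | 113.00 | 101.00 | -751179.94 | -671408.62
Σ | 42153.83 |  |  | 4377873.23 | 4783487.95
X̄ = 4377873.23 / 42153.83 = 103.85 mm
Ȳ = 4783487.95 / 42153.83 = 113.48 mm

X̄ = 103.85 mm, Ȳ = 113.48 mm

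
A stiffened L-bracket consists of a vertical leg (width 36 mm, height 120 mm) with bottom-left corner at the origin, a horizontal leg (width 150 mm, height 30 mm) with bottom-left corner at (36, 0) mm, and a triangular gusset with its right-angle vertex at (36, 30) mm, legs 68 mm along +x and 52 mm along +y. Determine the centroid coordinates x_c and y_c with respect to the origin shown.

vertical leg: A = 36 × 120 = 4320.00, centroid at (18.00, 60.00).
horizontal leg: A = 150 × 30 = 4500.00, centroid at (111.00, 15.00).
gusset: A = ½·68·52 = 1768.00, centroid at (58.67, 47.33).
ΣA = 10588.00 mm²
ΣAx_c = (4320.00)(18.00) + (4500.00)(111.00) + (1768.00)(58.67) = 680982.67 mm³
ΣAy_c = (4320.00)(60.00) + (4500.00)(15.00) + (1768.00)(47.33) = 410385.33 mm³
x_c = 680982.67 / 10588.00 = 64.32 mm
y_c = 410385.33 / 10588.00 = 38.76 mm

x_c = 64.32 mm, y_c = 38.76 mm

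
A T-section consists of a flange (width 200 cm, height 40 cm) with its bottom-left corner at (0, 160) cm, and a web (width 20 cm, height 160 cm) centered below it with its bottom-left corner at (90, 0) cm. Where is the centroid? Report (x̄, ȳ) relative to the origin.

x̄ = 100.00 cm, ȳ = 151.43 cm

web: A = 20 × 160 = 3200.00, centroid at (100.00, 80.00).
flange: A = 200 × 40 = 8000.00, centroid at (100.00, 180.00).
ΣA = 11200.00 cm²
ΣAx̄ = (3200.00)(100.00) + (8000.00)(100.00) = 1120000.00 cm³
ΣAȳ = (3200.00)(80.00) + (8000.00)(180.00) = 1696000.00 cm³
x̄ = 1120000.00 / 11200.00 = 100.00 cm
ȳ = 1696000.00 / 11200.00 = 151.43 cm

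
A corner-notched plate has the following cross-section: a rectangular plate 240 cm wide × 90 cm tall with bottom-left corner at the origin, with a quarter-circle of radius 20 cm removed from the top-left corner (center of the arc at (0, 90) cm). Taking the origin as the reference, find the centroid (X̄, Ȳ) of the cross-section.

X̄ = 121.65 cm, Ȳ = 44.46 cm

Part | A | x̄ᵢ | ȳᵢ | A·x̄ᵢ | A·ȳᵢ
plate | 21600.00 | 120.00 | 45.00 | 2592000.00 | 972000.00
removed quarter-circle | -314.16 | 8.49 | 81.51 | -2666.67 | -25607.67
Σ | 21285.84 |  |  | 2589333.33 | 946392.33
X̄ = 2589333.33 / 21285.84 = 121.65 cm
Ȳ = 946392.33 / 21285.84 = 44.46 cm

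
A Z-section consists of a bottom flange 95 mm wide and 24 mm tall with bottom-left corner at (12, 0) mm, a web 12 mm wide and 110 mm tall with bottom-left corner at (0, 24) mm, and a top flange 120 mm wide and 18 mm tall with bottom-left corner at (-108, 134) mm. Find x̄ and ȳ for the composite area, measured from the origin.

x̄ = 6.93 mm, ȳ = 76.48 mm

bottom flange: A = 95 × 24 = 2280.00, centroid at (59.50, 12.00).
web: A = 12 × 110 = 1320.00, centroid at (6.00, 79.00).
top flange: A = 120 × 18 = 2160.00, centroid at (-48.00, 143.00).
ΣA = 5760.00 mm²
ΣAx̄ = (2280.00)(59.50) + (1320.00)(6.00) + (2160.00)(-48.00) = 39900.00 mm³
ΣAȳ = (2280.00)(12.00) + (1320.00)(79.00) + (2160.00)(143.00) = 440520.00 mm³
x̄ = 39900.00 / 5760.00 = 6.93 mm
ȳ = 440520.00 / 5760.00 = 76.48 mm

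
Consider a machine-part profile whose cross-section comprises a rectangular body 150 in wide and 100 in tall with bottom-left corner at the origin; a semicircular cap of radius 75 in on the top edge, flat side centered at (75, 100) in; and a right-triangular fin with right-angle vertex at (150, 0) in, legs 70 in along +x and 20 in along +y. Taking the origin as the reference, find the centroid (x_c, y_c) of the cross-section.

Part | A | x̄ᵢ | ȳᵢ | A·x̄ᵢ | A·ȳᵢ
rectangular body | 15000.00 | 75.00 | 50.00 | 1125000.00 | 750000.00
semicircular top | 8835.73 | 75.00 | 131.83 | 662679.70 | 1164822.93
triangular fin | 700.00 | 173.33 | 6.67 | 121333.33 | 4666.67
Σ | 24535.73 |  |  | 1909013.03 | 1919489.60
x_c = 1909013.03 / 24535.73 = 77.81 in
y_c = 1919489.60 / 24535.73 = 78.23 in

x_c = 77.81 in, y_c = 78.23 in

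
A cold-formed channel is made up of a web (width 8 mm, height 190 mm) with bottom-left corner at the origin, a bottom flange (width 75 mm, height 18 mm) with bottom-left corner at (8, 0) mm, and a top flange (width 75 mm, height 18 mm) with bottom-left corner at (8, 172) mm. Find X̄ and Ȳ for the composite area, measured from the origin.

X̄ = 30.55 mm, Ȳ = 95.00 mm

web: A = 8 × 190 = 1520.00, centroid at (4.00, 95.00).
bottom flange: A = 75 × 18 = 1350.00, centroid at (45.50, 9.00).
top flange: A = 75 × 18 = 1350.00, centroid at (45.50, 181.00).
ΣA = 4220.00 mm²
ΣAX̄ = (1520.00)(4.00) + (1350.00)(45.50) + (1350.00)(45.50) = 128930.00 mm³
ΣAȲ = (1520.00)(95.00) + (1350.00)(9.00) + (1350.00)(181.00) = 400900.00 mm³
X̄ = 128930.00 / 4220.00 = 30.55 mm
Ȳ = 400900.00 / 4220.00 = 95.00 mm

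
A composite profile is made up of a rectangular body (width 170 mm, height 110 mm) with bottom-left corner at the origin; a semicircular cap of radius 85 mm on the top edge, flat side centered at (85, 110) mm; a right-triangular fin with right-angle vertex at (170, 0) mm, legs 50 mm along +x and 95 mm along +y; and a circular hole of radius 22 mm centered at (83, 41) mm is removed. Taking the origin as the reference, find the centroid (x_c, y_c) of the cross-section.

x_c = 92.91 mm, y_c = 87.34 mm

rectangular body: A = 170 × 110 = 18700.00, centroid at (85.00, 55.00).
semicircular top: A = ½π·85² = 11349.00, centroid at (85.00, 146.08).
triangular fin: A = ½·50·95 = 2375.00, centroid at (186.67, 31.67).
hole: A = −π·22² = -1520.53, centroid at (83.00, 41.00).
ΣA = 30903.47 mm², ΣAx_c = 2871294.57 mm³, ΣAy_c = 2699173.62 mm³.
x_c = 2871294.57/30903.47 = 92.91 mm; y_c = 2699173.62/30903.47 = 87.34 mm.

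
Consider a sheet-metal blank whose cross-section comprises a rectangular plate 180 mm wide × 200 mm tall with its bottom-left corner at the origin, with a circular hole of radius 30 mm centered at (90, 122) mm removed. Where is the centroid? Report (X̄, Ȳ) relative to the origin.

X̄ = 90.00 mm, Ȳ = 98.12 mm

Part | A | x̄ᵢ | ȳᵢ | A·x̄ᵢ | A·ȳᵢ
plate | 36000.00 | 90.00 | 100.00 | 3240000.00 | 3600000.00
hole | -2827.43 | 90.00 | 122.00 | -254469.00 | -344946.87
Σ | 33172.57 |  |  | 2985531.00 | 3255053.13
X̄ = 2985531.00 / 33172.57 = 90.00 mm
Ȳ = 3255053.13 / 33172.57 = 98.12 mm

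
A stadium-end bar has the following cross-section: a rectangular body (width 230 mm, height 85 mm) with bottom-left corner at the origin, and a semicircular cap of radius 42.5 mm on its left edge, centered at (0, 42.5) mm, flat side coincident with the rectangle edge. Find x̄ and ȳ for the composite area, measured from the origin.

x̄ = 98.14 mm, ȳ = 42.50 mm

Part | A | x̄ᵢ | ȳᵢ | A·x̄ᵢ | A·ȳᵢ
rectangular body | 19550.00 | 115.00 | 42.50 | 2248250.00 | 830875.00
semicircular end | 2837.25 | -18.04 | 42.50 | -51177.08 | 120583.16
Σ | 22387.25 |  |  | 2197072.92 | 951458.16
x̄ = 2197072.92 / 22387.25 = 98.14 mm
ȳ = 951458.16 / 22387.25 = 42.50 mm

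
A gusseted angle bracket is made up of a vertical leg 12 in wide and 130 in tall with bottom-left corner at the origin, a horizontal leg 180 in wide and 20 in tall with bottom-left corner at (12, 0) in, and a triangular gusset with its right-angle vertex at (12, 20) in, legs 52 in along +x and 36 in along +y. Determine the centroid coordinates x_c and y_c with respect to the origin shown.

x_c = 66.28 in, y_c = 27.45 in

vertical leg: A = 12 × 130 = 1560.00, centroid at (6.00, 65.00).
horizontal leg: A = 180 × 20 = 3600.00, centroid at (102.00, 10.00).
gusset: A = ½·52·36 = 936.00, centroid at (29.33, 32.00).
ΣA = 6096.00 in²
ΣAx_c = (1560.00)(6.00) + (3600.00)(102.00) + (936.00)(29.33) = 404016.00 in³
ΣAy_c = (1560.00)(65.00) + (3600.00)(10.00) + (936.00)(32.00) = 167352.00 in³
x_c = 404016.00 / 6096.00 = 66.28 in
y_c = 167352.00 / 6096.00 = 27.45 in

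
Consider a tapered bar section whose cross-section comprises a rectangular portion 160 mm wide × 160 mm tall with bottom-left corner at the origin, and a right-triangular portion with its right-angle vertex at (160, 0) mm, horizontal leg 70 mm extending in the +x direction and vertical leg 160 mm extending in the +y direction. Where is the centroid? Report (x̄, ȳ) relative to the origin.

x̄ = 98.55 mm, ȳ = 75.21 mm

rectangular portion: A = 160 × 160 = 25600.00, centroid at (80.00, 80.00).
triangular portion: A = ½·70·160 = 5600.00, centroid at (183.33, 53.33).
ΣA = 31200.00 mm², ΣAx̄ = 3074666.67 mm³, ΣAȳ = 2346666.67 mm³.
x̄ = 3074666.67/31200.00 = 98.55 mm; ȳ = 2346666.67/31200.00 = 75.21 mm.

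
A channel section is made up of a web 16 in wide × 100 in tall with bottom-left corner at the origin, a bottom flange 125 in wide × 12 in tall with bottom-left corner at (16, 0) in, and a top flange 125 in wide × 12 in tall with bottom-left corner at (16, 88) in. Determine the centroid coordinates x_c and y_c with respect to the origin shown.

web: A = 16 × 100 = 1600.00, centroid at (8.00, 50.00).
bottom flange: A = 125 × 12 = 1500.00, centroid at (78.50, 6.00).
top flange: A = 125 × 12 = 1500.00, centroid at (78.50, 94.00).
ΣA = 4600.00 in²
ΣAx_c = (1600.00)(8.00) + (1500.00)(78.50) + (1500.00)(78.50) = 248300.00 in³
ΣAy_c = (1600.00)(50.00) + (1500.00)(6.00) + (1500.00)(94.00) = 230000.00 in³
x_c = 248300.00 / 4600.00 = 53.98 in
y_c = 230000.00 / 4600.00 = 50.00 in

x_c = 53.98 in, y_c = 50.00 in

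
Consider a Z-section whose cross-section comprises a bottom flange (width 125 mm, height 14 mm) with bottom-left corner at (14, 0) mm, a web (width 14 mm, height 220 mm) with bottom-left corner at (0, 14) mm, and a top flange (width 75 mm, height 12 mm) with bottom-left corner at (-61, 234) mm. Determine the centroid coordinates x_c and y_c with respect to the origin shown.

x_c = 23.44 mm, y_c = 106.49 mm

Part | A | x̄ᵢ | ȳᵢ | A·x̄ᵢ | A·ȳᵢ
bottom flange | 1750.00 | 76.50 | 7.00 | 133875.00 | 12250.00
web | 3080.00 | 7.00 | 124.00 | 21560.00 | 381920.00
top flange | 900.00 | -23.50 | 240.00 | -21150.00 | 216000.00
Σ | 5730.00 |  |  | 134285.00 | 610170.00
x_c = 134285.00 / 5730.00 = 23.44 mm
y_c = 610170.00 / 5730.00 = 106.49 mm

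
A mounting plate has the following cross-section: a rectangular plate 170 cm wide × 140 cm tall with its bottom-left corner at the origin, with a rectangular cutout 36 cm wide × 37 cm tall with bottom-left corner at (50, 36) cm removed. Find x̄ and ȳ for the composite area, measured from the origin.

x̄ = 86.01 cm, ȳ = 70.92 cm

Part | A | x̄ᵢ | ȳᵢ | A·x̄ᵢ | A·ȳᵢ
plate | 23800.00 | 85.00 | 70.00 | 2023000.00 | 1666000.00
hole | -1332.00 | 68.00 | 54.50 | -90576.00 | -72594.00
Σ | 22468.00 |  |  | 1932424.00 | 1593406.00
x̄ = 1932424.00 / 22468.00 = 86.01 cm
ȳ = 1593406.00 / 22468.00 = 70.92 cm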